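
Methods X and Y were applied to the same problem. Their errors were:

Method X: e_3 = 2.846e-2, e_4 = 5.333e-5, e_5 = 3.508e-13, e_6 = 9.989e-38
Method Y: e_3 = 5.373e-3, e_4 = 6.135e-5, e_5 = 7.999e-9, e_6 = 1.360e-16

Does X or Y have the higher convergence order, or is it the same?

X

Method X: p ≈ ln(9.989e-38/3.508e-13)/ln(3.508e-13/5.333e-5) ≈ 3.00.
Method Y: p ≈ ln(1.360e-16/7.999e-9)/ln(7.999e-9/6.135e-5) ≈ 2.00.
Method X has the higher order (≈3.0 vs ≈2.0).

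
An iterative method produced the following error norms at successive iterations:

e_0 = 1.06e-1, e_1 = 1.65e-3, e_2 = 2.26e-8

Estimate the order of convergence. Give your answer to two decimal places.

2.69

p ≈ ln(e_2/e_1) / ln(e_1/e_0)
  = ln(2.26e-8/1.65e-3) / ln(1.65e-3/1.06e-1)
  = ln(1.3697e-05) / ln(0.015566)
  = -11.19833 / -4.16267 ≈ 2.69018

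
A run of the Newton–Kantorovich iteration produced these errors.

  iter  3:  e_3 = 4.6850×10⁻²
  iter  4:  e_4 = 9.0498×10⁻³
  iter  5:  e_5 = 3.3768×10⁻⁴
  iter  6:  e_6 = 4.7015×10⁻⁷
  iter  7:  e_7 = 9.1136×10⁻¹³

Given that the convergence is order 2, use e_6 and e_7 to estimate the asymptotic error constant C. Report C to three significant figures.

4.12

C ≈ e_7 / e_6^2
  = 9.1136×10⁻¹³ / (4.7015×10⁻⁷)^2
  = 9.1136×10⁻¹³ / 2.21041e-13 ≈ 4.123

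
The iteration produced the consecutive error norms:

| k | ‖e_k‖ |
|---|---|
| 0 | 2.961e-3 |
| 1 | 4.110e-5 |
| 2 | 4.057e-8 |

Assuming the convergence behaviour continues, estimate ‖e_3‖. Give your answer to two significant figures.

5.6e-13

First estimate the order: p ≈ ln(‖e_2‖/‖e_1‖) / ln(‖e_1‖/‖e_0‖) = ln(4.057e-8/4.110e-5)/ln(4.110e-5/2.961e-3) = ln(0.000987105)/ln(0.0138804) ≈ 1.6180.
Then ‖e_3‖ ≈ ‖e_2‖·(‖e_2‖/‖e_1‖)^p = 4.057e-8·(0.000987105)^1.6180 = 4.057e-8·1.3705e-05 ≈ 5.56e-13.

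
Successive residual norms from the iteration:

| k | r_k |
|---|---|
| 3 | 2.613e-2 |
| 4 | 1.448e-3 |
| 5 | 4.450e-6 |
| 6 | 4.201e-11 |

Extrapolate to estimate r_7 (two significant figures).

3.7e-21

First estimate the order: p ≈ ln(r_6/r_5) / ln(r_5/r_4) = ln(4.201e-11/4.450e-6)/ln(4.450e-6/1.448e-3) = ln(9.44045e-06)/ln(0.0030732) ≈ 2.0001.
Then r_7 ≈ r_6·(r_6/r_5)^p = 4.201e-11·(9.44045e-06)^2.0001 = 4.201e-11·8.9019e-11 ≈ 3.74e-21.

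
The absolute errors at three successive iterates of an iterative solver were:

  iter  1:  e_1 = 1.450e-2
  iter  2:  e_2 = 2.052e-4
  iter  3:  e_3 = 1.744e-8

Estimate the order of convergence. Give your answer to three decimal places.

2.201

p ≈ ln(e_3/e_2) / ln(e_2/e_1)
  = ln(1.744e-8/2.052e-4) / ln(2.052e-4/1.450e-2)
  = ln(8.49903e-05) / ln(0.0141517)
  = -9.372973 / -4.257921 ≈ 2.201303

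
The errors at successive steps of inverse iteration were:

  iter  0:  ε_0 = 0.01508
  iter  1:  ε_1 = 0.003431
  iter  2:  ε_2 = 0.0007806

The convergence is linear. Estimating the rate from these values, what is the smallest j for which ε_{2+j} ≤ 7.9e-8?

Rate ρ ≈ ε_2/ε_1 = 0.0007806/0.003431 = 0.2275.
After j more steps, ε_{2+j} ≈ 0.0007806·ρ^j; need ρ^j ≤ 7.9e-8/0.0007806 = 0.000101204.
j ≥ ln(0.000101204)/ln(0.2275) = -9.1984/-1.48061 = 6.213.
So 7 more iterations are needed.

7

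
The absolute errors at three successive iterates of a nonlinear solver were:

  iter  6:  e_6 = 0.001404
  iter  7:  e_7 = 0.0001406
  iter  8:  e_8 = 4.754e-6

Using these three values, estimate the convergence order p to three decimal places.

1.472

p ≈ ln(e_8/e_7) / ln(e_7/e_6)
  = ln(4.754e-6/0.0001406) / ln(0.0001406/0.001404)
  = ln(0.0338122) / ln(0.100142)
  = -3.386934 / -2.301166 ≈ 1.471834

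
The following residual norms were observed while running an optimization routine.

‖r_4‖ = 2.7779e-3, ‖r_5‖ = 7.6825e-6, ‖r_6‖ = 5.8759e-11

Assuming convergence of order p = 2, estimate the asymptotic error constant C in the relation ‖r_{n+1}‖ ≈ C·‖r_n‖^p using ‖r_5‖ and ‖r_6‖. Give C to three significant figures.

0.996

C ≈ ‖r_6‖ / ‖r_5‖^2
  = 5.8759e-11 / (7.6825e-6)^2
  = 5.8759e-11 / 5.90208e-11 ≈ 0.99556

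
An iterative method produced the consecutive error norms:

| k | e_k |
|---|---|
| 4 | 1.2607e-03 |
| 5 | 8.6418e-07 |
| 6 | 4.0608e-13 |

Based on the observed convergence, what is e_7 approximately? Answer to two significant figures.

9.0e-26

First estimate the order: p ≈ ln(e_6/e_5) / ln(e_5/e_4) = ln(4.0608e-13/8.6418e-07)/ln(8.6418e-07/1.2607e-03) = ln(4.69902e-07)/ln(0.000685476) ≈ 2.0000.
Then e_7 ≈ e_6·(e_6/e_5)^p = 4.0608e-13·(4.69902e-07)^2.0000 = 4.0608e-13·2.20808e-13 ≈ 8.967e-26.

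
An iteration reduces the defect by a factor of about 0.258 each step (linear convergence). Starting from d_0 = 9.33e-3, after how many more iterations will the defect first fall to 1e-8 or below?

11

After k steps, d_k ≈ 9.33e-3·0.258^k.
Need 0.258^k ≤ 1e-8/9.33e-3 = 1.07181e-06.
k ≥ ln(1.07181e-06)/ln(0.258) = -13.7462/-1.35480 = 10.146.
Smallest integer k = 11.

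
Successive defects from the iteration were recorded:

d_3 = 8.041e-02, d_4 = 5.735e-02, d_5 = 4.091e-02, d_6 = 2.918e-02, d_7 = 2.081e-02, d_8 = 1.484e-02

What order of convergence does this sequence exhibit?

Consecutive ratios: d_8/d_7 = 1.484e-02/2.081e-02 = 0.713119, d_7/d_6 = 2.081e-02/2.918e-02 = 0.71316.
p ≈ ln(0.713119)/ln(0.71316) = -0.3381/-0.3380 ≈ 1.00.
So the convergence is linear (order 1).

1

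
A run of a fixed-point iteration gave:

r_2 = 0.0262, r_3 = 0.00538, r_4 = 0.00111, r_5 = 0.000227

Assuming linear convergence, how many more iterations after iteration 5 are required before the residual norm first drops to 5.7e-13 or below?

Rate ρ ≈ r_5/r_4 = 0.000227/0.00111 = 0.2045.
After j more steps, r_{5+j} ≈ 0.000227·ρ^j; need ρ^j ≤ 5.7e-13/0.000227 = 2.51101e-09.
j ≥ ln(2.51101e-09)/ln(0.2045) = -19.8026/-1.58719 = 12.477.
So 13 more iterations are needed.

13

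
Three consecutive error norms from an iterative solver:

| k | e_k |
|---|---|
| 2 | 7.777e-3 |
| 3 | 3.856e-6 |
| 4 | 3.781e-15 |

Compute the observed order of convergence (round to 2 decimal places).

p ≈ ln(e_4/e_3) / ln(e_3/e_2)
  = ln(3.781e-15/3.856e-6) / ln(3.856e-6/7.777e-3)
  = ln(9.8055e-10) / ln(0.000495821)
  = -20.74291 / -7.60930 ≈ 2.72599

2.73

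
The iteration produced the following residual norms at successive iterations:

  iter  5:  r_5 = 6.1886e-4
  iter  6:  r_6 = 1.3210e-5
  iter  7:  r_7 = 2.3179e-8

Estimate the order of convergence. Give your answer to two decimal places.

1.65

p ≈ ln(r_7/r_6) / ln(r_6/r_5)
  = ln(2.3179e-8/1.3210e-5) / ln(1.3210e-5/6.1886e-4)
  = ln(0.00175466) / ln(0.0213457)
  = -6.34548 / -3.84690 ≈ 1.64950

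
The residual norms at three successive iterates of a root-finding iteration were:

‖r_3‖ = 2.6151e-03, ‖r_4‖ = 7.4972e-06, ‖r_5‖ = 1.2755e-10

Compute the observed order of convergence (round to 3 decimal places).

p ≈ ln(‖r_5‖/‖r_4‖) / ln(‖r_4‖/‖r_3‖)
  = ln(1.2755e-10/7.4972e-06) / ln(7.4972e-06/2.6151e-03)
  = ln(1.7013e-05) / ln(0.00286689)
  = -10.981533 / -5.854527 ≈ 1.875734

1.876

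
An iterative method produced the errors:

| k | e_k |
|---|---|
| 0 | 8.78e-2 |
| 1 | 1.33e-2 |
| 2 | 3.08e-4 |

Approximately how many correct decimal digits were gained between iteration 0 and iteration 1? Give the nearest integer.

1

Digits gained ≈ log₁₀(e_0/e_1) = log₁₀(8.78e-2/1.33e-2) = log₁₀(6.6015) ≈ 0.820.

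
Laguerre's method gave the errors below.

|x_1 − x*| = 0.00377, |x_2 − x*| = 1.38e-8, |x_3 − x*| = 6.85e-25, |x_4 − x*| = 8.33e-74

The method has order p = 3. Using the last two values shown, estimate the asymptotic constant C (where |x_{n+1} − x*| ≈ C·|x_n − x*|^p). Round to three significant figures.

0.259

C ≈ |x_4 − x*| / |x_3 − x*|^3
  = 8.33e-74 / (6.85e-25)^3
  = 8.33e-74 / 3.21419e-73 ≈ 0.25916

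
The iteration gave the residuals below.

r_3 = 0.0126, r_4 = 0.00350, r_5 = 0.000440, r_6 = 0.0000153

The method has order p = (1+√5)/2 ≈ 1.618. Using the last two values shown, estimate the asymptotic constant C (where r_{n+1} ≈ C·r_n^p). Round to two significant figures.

C ≈ r_6 / r_5^1.618
  = 0.0000153 / (0.000440)^1.618
  = 0.0000153 / 3.70772e-06 ≈ 4.1265

4.1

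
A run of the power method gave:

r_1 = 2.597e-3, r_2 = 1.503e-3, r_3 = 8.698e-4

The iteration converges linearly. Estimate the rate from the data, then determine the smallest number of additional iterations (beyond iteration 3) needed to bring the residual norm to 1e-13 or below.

Rate ρ ≈ r_3/r_2 = 8.698e-4/1.503e-3 = 0.5787.
After j more steps, r_{3+j} ≈ 8.698e-4·ρ^j; need ρ^j ≤ 1e-13/8.698e-4 = 1.14969e-10.
j ≥ ln(1.14969e-10)/ln(0.5787) = -22.8864/-0.54697 = 41.842.
So 42 more iterations are needed.

42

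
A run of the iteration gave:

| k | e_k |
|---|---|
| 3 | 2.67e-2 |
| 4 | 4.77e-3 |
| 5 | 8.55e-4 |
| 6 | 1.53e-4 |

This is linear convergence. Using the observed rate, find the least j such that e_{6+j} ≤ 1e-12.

11

Rate ρ ≈ e_6/e_5 = 1.53e-4/8.55e-4 = 0.1789.
After j more steps, e_{6+j} ≈ 1.53e-4·ρ^j; need ρ^j ≤ 1e-12/1.53e-4 = 6.53595e-09.
j ≥ ln(6.53595e-09)/ln(0.1789) = -18.8459/-1.72093 = 10.951.
So 11 more iterations are needed.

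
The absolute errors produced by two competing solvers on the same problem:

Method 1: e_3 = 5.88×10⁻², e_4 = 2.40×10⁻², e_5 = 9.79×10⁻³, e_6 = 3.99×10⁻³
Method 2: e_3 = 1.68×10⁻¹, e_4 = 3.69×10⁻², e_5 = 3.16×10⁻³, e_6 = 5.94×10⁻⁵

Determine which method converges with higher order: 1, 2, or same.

Method 1: p ≈ ln(3.99×10⁻³/9.79×10⁻³)/ln(9.79×10⁻³/2.40×10⁻²) ≈ 1.00.
Method 2: p ≈ ln(5.94×10⁻⁵/3.16×10⁻³)/ln(3.16×10⁻³/3.69×10⁻²) ≈ 1.62.
Method 2 has the higher order (≈1.6 vs ≈1.0).

2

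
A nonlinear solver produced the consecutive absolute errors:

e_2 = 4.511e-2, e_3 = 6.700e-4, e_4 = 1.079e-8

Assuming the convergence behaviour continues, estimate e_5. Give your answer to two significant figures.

First estimate the order: p ≈ ln(e_4/e_3) / ln(e_3/e_2) = ln(1.079e-8/6.700e-4)/ln(6.700e-4/4.511e-2) = ln(1.61045e-05)/ln(0.0148526) ≈ 2.6217.
Then e_5 ≈ e_4·(e_4/e_3)^p = 1.079e-8·(1.61045e-05)^2.6217 = 1.079e-8·2.71677e-13 ≈ 2.931e-21.

2.9e-21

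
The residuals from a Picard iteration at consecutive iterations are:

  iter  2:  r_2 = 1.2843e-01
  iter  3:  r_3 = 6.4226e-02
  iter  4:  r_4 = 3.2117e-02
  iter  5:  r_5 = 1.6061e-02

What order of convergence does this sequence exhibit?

1

Consecutive ratios: r_5/r_4 = 1.6061e-02/3.2117e-02 = 0.500078, r_4/r_3 = 3.2117e-02/6.4226e-02 = 0.500062.
p ≈ ln(0.500078)/ln(0.500062) = -0.6930/-0.6930 ≈ 1.00.
So the convergence is linear (order 1).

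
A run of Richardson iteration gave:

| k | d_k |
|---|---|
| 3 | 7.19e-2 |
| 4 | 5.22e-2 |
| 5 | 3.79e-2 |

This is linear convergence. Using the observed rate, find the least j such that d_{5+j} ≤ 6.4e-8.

42

Rate ρ ≈ d_5/d_4 = 3.79e-2/5.22e-2 = 0.7261.
After j more steps, d_{5+j} ≈ 3.79e-2·ρ^j; need ρ^j ≤ 6.4e-8/3.79e-2 = 1.68865e-06.
j ≥ ln(1.68865e-06)/ln(0.7261) = -13.2916/-0.32007 = 41.527.
So 42 more iterations are needed.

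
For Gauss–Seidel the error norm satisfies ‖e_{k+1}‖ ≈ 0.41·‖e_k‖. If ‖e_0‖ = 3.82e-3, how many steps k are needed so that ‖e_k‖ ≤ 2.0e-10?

After k steps, ‖e_k‖ ≈ 3.82e-3·0.41^k.
Need 0.41^k ≤ 2.0e-10/3.82e-3 = 5.2356e-08.
k ≥ ln(5.2356e-08)/ln(0.41) = -16.7652/-0.89160 = 18.803.
Smallest integer k = 19.

19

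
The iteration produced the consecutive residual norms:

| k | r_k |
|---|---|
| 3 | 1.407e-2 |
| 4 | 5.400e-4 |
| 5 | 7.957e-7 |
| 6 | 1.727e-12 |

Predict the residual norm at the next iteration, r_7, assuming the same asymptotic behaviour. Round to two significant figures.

First estimate the order: p ≈ ln(r_6/r_5) / ln(r_5/r_4) = ln(1.727e-12/7.957e-7)/ln(7.957e-7/5.400e-4) = ln(2.17042e-06)/ln(0.00147352) ≈ 2.0001.
Then r_7 ≈ r_6·(r_6/r_5)^p = 1.727e-12·(2.17042e-06)^2.0001 = 1.727e-12·4.70458e-12 ≈ 8.125e-24.

8.1e-24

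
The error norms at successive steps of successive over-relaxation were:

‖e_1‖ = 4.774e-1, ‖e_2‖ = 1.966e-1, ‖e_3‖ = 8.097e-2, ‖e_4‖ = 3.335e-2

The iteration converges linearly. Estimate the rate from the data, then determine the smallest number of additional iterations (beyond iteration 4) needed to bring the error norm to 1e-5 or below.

10

Rate ρ ≈ ‖e_4‖/‖e_3‖ = 3.335e-2/8.097e-2 = 0.4119.
After j more steps, ‖e_{4+j}‖ ≈ 3.335e-2·ρ^j; need ρ^j ≤ 1e-5/3.335e-2 = 0.00029985.
j ≥ ln(0.00029985)/ln(0.4119) = -8.1122/-0.88697 = 9.146.
So 10 more iterations are needed.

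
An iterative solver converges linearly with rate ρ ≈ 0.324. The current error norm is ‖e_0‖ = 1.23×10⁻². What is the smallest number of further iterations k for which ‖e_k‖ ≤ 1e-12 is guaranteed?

21

After k steps, ‖e_k‖ ≈ 1.23×10⁻²·0.324^k.
Need 0.324^k ≤ 1e-12/1.23×10⁻² = 8.13008e-11.
k ≥ ln(8.13008e-11)/ln(0.324) = -23.2329/-1.12701 = 20.615.
Smallest integer k = 21.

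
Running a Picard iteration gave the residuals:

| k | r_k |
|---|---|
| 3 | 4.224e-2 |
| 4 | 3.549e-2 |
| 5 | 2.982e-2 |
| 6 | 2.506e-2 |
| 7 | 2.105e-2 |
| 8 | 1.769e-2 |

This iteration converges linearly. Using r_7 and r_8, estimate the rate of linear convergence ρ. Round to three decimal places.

ρ ≈ r_8/r_7 = 1.769e-2/2.105e-2 = 0.84038

0.840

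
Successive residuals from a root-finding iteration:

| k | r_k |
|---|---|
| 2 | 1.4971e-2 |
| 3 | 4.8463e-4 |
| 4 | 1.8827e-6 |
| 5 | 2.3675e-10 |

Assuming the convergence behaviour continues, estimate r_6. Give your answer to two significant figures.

1.2e-16

First estimate the order: p ≈ ln(r_5/r_4) / ln(r_4/r_3) = ln(2.3675e-10/1.8827e-6)/ln(1.8827e-6/4.8463e-4) = ln(0.00012575)/ln(0.00388482) ≈ 1.6180.
Then r_6 ≈ r_5·(r_5/r_4)^p = 2.3675e-10·(0.00012575)^1.6180 = 2.3675e-10·4.88657e-07 ≈ 1.157e-16.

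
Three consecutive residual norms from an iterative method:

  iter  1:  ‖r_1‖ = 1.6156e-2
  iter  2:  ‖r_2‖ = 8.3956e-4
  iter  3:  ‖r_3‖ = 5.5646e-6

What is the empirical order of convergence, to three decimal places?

p ≈ ln(‖r_3‖/‖r_2‖) / ln(‖r_2‖/‖r_1‖)
  = ln(5.5646e-6/8.3956e-4) / ln(8.3956e-4/1.6156e-2)
  = ln(0.006628) / ln(0.0519658)
  = -5.016452 / -2.957169 ≈ 1.696370

1.696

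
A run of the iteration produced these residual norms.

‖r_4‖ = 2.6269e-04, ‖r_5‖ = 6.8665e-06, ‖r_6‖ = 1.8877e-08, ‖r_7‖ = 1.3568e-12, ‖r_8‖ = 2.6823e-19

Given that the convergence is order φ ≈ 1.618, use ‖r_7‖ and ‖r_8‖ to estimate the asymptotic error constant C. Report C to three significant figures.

C ≈ ‖r_8‖ / ‖r_7‖^1.618
  = 2.6823e-19 / (1.3568e-12)^1.618
  = 2.6823e-19 / 6.28652e-20 ≈ 4.2667

4.27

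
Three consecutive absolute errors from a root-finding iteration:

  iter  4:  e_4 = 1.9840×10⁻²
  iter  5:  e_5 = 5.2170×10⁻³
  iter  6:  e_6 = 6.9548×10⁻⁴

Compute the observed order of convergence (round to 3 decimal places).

1.509

p ≈ ln(e_6/e_5) / ln(e_5/e_4)
  = ln(6.9548×10⁻⁴/5.2170×10⁻³) / ln(5.2170×10⁻³/1.9840×10⁻²)
  = ln(0.13331) / ln(0.262954)
  = -2.015078 / -1.335776 ≈ 1.508545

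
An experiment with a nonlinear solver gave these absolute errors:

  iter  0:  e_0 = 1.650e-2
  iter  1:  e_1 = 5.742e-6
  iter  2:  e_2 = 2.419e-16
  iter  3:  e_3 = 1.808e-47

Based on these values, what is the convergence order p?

3

Consecutive ratios: e_3/e_2 = 1.808e-47/2.419e-16 = 7.47416e-32, e_2/e_1 = 2.419e-16/5.742e-6 = 4.21282e-11.
p ≈ ln(7.47416e-32)/ln(4.21282e-11) = -71.6713/-23.8903 ≈ 3.00.
So the convergence is cubic (order 3).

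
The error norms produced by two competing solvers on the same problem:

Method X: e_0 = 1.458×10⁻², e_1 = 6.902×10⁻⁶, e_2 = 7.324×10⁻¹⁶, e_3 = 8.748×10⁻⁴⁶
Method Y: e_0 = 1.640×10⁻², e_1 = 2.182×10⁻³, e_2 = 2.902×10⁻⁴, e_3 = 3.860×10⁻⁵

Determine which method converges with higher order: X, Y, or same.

Method X: p ≈ ln(8.748×10⁻⁴⁶/7.324×10⁻¹⁶)/ln(7.324×10⁻¹⁶/6.902×10⁻⁶) ≈ 3.00.
Method Y: p ≈ ln(3.860×10⁻⁵/2.902×10⁻⁴)/ln(2.902×10⁻⁴/2.182×10⁻³) ≈ 1.00.
Method X has the higher order (≈3.0 vs ≈1.0).

X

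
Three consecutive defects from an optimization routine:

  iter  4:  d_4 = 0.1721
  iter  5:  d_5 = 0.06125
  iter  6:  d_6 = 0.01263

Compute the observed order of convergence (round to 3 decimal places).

1.528

p ≈ ln(d_6/d_5) / ln(d_5/d_4)
  = ln(0.01263/0.06125) / ln(0.06125/0.1721)
  = ln(0.206204) / ln(0.355898)
  = -1.578889 / -1.033111 ≈ 1.528286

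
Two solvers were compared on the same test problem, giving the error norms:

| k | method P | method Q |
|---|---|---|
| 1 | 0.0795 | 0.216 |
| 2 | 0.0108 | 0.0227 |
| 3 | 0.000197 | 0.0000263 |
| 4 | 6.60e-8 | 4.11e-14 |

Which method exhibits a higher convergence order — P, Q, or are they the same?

Method P: p ≈ ln(6.60e-8/0.000197)/ln(0.000197/0.0108) ≈ 2.00.
Method Q: p ≈ ln(4.11e-14/0.0000263)/ln(0.0000263/0.0227) ≈ 3.00.
Method Q has the higher order (≈3.0 vs ≈2.0).

Q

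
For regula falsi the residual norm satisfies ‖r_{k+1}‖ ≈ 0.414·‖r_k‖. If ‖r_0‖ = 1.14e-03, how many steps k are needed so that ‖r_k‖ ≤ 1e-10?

19

After k steps, ‖r_k‖ ≈ 1.14e-03·0.414^k.
Need 0.414^k ≤ 1e-10/1.14e-03 = 8.77193e-08.
k ≥ ln(8.77193e-08)/ln(0.414) = -16.2491/-0.88189 = 18.425.
Smallest integer k = 19.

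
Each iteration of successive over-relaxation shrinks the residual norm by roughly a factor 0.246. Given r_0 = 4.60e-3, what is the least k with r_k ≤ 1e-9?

After k steps, r_k ≈ 4.60e-3·0.246^k.
Need 0.246^k ≤ 1e-9/4.60e-3 = 2.17391e-07.
k ≥ ln(2.17391e-07)/ln(0.246) = -15.3416/-1.40242 = 10.939.
Smallest integer k = 11.

11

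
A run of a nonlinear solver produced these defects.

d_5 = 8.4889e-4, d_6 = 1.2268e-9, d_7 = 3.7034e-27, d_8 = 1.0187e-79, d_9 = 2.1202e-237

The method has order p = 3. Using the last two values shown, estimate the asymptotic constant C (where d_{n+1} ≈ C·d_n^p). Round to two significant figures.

C ≈ d_9 / d_8^3
  = 2.1202e-237 / (1.0187e-79)^3
  = 2.1202e-237 / 1.05716e-237 ≈ 2.0056

2.0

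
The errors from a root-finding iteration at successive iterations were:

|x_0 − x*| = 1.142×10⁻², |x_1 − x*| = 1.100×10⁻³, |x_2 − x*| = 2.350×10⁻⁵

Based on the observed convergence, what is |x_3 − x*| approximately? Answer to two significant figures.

4.2e-8

First estimate the order: p ≈ ln(|x_2 − x*|/|x_1 − x*|) / ln(|x_1 − x*|/|x_0 − x*|) = ln(2.350×10⁻⁵/1.100×10⁻³)/ln(1.100×10⁻³/1.142×10⁻²) = ln(0.0213636)/ln(0.0963222) ≈ 1.6436.
Then |x_3 − x*| ≈ |x_2 − x*|·(|x_2 − x*|/|x_1 − x*|)^p = 2.350×10⁻⁵·(0.0213636)^1.6436 = 2.350×10⁻⁵·0.00179743 ≈ 4.224e-08.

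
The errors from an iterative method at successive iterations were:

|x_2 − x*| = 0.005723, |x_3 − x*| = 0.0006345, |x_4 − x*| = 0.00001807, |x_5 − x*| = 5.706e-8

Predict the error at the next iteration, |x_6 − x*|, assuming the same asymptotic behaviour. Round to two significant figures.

5.1e-12

First estimate the order: p ≈ ln(|x_5 − x*|/|x_4 − x*|) / ln(|x_4 − x*|/|x_3 − x*|) = ln(5.706e-8/0.00001807)/ln(0.00001807/0.0006345) = ln(0.00315772)/ln(0.0284791) ≈ 1.6180.
Then |x_6 − x*| ≈ |x_5 − x*|·(|x_5 − x*|/|x_4 − x*|)^p = 5.706e-8·(0.00315772)^1.6180 = 5.706e-8·8.9947e-05 ≈ 5.132e-12.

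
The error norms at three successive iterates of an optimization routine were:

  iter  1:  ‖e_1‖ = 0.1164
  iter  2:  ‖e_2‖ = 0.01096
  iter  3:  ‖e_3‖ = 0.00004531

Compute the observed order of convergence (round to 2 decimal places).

2.32

p ≈ ln(‖e_3‖/‖e_2‖) / ln(‖e_2‖/‖e_1‖)
  = ln(0.00004531/0.01096) / ln(0.01096/0.1164)
  = ln(0.00413412) / ln(0.0941581)
  = -5.48848 / -2.36278 ≈ 2.32289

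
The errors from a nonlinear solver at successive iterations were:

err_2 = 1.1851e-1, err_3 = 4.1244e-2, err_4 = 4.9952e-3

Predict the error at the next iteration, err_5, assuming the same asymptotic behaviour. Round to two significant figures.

7.3e-5

First estimate the order: p ≈ ln(err_4/err_3) / ln(err_3/err_2) = ln(4.9952e-3/4.1244e-2)/ln(4.1244e-2/1.1851e-1) = ln(0.121113)/ln(0.348021) ≈ 2.0000.
Then err_5 ≈ err_4·(err_4/err_3)^p = 4.9952e-3·(0.121113)^2.0000 = 4.9952e-3·0.0146684 ≈ 7.327e-05.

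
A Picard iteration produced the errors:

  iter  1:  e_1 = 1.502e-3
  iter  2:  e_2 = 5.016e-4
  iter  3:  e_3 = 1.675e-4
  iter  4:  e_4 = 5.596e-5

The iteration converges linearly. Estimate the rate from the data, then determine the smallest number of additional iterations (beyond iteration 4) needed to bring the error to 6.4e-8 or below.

7

Rate ρ ≈ e_4/e_3 = 5.596e-5/1.675e-4 = 0.3341.
After j more steps, e_{4+j} ≈ 5.596e-5·ρ^j; need ρ^j ≤ 6.4e-8/5.596e-5 = 0.00114367.
j ≥ ln(0.00114367)/ln(0.3341) = -6.7735/-1.09631 = 6.178.
So 7 more iterations are needed.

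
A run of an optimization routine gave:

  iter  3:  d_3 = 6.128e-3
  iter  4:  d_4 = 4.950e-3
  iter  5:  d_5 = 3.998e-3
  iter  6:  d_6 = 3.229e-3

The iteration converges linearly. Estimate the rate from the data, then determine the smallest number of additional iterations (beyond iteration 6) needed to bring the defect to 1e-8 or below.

Rate ρ ≈ d_6/d_5 = 3.229e-3/3.998e-3 = 0.8077.
After j more steps, d_{6+j} ≈ 3.229e-3·ρ^j; need ρ^j ≤ 1e-8/3.229e-3 = 3.09693e-06.
j ≥ ln(3.09693e-06)/ln(0.8077) = -12.6851/-0.21356 = 59.398.
So 60 more iterations are needed.

60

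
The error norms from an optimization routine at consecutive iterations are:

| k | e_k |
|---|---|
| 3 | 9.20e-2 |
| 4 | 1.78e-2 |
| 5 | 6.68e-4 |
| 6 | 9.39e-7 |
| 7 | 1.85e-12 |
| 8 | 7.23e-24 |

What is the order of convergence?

2

Consecutive ratios: e_8/e_7 = 7.23e-24/1.85e-12 = 3.90811e-12, e_7/e_6 = 1.85e-12/9.39e-7 = 1.97018e-06.
p ≈ ln(3.90811e-12)/ln(1.97018e-06) = -26.2680/-13.1374 ≈ 2.00.
So the convergence is quadratic (order 2).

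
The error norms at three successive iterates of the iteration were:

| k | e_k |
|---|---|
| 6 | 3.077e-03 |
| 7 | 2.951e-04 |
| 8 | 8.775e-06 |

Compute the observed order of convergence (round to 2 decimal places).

1.50

p ≈ ln(e_8/e_7) / ln(e_7/e_6)
  = ln(8.775e-06/2.951e-04) / ln(2.951e-04/3.077e-03)
  = ln(0.0297357) / ln(0.0959051)
  = -3.51541 / -2.34440 ≈ 1.49949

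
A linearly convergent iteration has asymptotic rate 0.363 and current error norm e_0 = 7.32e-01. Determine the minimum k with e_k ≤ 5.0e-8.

17

After k steps, e_k ≈ 7.32e-01·0.363^k.
Need 0.363^k ≤ 5.0e-8/7.32e-01 = 6.8306e-08.
k ≥ ln(6.8306e-08)/ln(0.363) = -16.4993/-1.01335 = 16.282.
Smallest integer k = 17.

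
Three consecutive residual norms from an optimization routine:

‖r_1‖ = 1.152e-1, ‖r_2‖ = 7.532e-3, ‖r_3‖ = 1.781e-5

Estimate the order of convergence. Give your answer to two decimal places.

2.22

p ≈ ln(‖r_3‖/‖r_2‖) / ln(‖r_2‖/‖r_1‖)
  = ln(1.781e-5/7.532e-3) / ln(7.532e-3/1.152e-1)
  = ln(0.00236458) / ln(0.0653819)
  = -6.04715 / -2.72751 ≈ 2.21710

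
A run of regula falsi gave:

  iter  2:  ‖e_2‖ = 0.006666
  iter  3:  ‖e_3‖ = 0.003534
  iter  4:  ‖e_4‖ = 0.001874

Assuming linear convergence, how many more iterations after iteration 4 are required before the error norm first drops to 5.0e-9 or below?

21

Rate ρ ≈ ‖e_4‖/‖e_3‖ = 0.001874/0.003534 = 0.5303.
After j more steps, ‖e_{4+j}‖ ≈ 0.001874·ρ^j; need ρ^j ≤ 5.0e-9/0.001874 = 2.66809e-06.
j ≥ ln(2.66809e-06)/ln(0.5303) = -12.8341/-0.63431 = 20.233.
So 21 more iterations are needed.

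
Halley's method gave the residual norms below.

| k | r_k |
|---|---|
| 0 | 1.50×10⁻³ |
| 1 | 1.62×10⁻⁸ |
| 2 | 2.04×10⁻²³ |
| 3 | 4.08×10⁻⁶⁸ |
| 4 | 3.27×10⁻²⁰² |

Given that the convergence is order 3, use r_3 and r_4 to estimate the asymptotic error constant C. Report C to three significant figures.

C ≈ r_4 / r_3^3
  = 3.27×10⁻²⁰² / (4.08×10⁻⁶⁸)^3
  = 3.27×10⁻²⁰² / 6.79173e-203 ≈ 4.8147

4.81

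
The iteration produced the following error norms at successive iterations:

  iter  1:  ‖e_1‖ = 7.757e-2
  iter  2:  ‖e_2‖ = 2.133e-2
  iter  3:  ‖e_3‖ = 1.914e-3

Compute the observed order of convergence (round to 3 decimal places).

1.867

p ≈ ln(‖e_3‖/‖e_2‖) / ln(‖e_2‖/‖e_1‖)
  = ln(1.914e-3/2.133e-2) / ln(2.133e-2/7.757e-2)
  = ln(0.0897328) / ln(0.274977)
  = -2.410919 / -1.291068 ≈ 1.867383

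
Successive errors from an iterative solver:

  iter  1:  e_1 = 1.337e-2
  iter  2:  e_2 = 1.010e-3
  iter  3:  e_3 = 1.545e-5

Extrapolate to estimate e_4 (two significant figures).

1.8e-8

First estimate the order: p ≈ ln(e_3/e_2) / ln(e_2/e_1) = ln(1.545e-5/1.010e-3)/ln(1.010e-3/1.337e-2) = ln(0.015297)/ln(0.0755423) ≈ 1.6183.
Then e_4 ≈ e_3·(e_3/e_2)^p = 1.545e-5·(0.015297)^1.6183 = 1.545e-5·0.00115385 ≈ 1.783e-08.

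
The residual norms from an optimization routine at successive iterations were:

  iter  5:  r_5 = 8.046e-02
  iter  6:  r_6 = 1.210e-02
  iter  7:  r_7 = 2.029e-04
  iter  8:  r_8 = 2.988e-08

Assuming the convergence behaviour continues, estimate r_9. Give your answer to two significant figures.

First estimate the order: p ≈ ln(r_8/r_7) / ln(r_7/r_6) = ln(2.988e-08/2.029e-04)/ln(2.029e-04/1.210e-02) = ln(0.000147265)/ln(0.0167686) ≈ 2.1582.
Then r_9 ≈ r_8·(r_8/r_7)^p = 2.988e-08·(0.000147265)^2.1582 = 2.988e-08·5.37022e-09 ≈ 1.605e-16.

1.6e-16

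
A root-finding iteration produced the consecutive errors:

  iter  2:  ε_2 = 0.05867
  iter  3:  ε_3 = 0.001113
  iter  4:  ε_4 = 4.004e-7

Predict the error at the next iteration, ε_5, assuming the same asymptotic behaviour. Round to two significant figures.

5.2e-14

First estimate the order: p ≈ ln(ε_4/ε_3) / ln(ε_3/ε_2) = ln(4.004e-7/0.001113)/ln(0.001113/0.05867) = ln(0.000359748)/ln(0.0189705) ≈ 2.0001.
Then ε_5 ≈ ε_4·(ε_4/ε_3)^p = 4.004e-7·(0.000359748)^2.0001 = 4.004e-7·1.29316e-07 ≈ 5.178e-14.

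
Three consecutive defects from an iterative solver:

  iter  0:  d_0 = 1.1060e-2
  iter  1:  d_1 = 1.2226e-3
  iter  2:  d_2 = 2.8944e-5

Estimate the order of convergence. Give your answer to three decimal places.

p ≈ ln(d_2/d_1) / ln(d_1/d_0)
  = ln(2.8944e-5/1.2226e-3) / ln(1.2226e-3/1.1060e-2)
  = ln(0.0236741) / ln(0.110542)
  = -3.743374 / -2.202360 ≈ 1.699710

1.700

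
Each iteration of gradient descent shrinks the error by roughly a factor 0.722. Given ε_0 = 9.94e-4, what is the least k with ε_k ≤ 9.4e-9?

After k steps, ε_k ≈ 9.94e-4·0.722^k.
Need 0.722^k ≤ 9.4e-9/9.94e-4 = 9.45674e-06.
k ≥ ln(9.45674e-06)/ln(0.722) = -11.5688/-0.32573 = 35.517.
Smallest integer k = 36.

36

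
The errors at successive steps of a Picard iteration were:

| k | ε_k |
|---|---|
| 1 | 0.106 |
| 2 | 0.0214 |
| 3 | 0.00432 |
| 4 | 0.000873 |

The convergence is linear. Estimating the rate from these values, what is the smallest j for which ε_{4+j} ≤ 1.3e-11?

Rate ρ ≈ ε_4/ε_3 = 0.000873/0.00432 = 0.2021.
After j more steps, ε_{4+j} ≈ 0.000873·ρ^j; need ρ^j ≤ 1.3e-11/0.000873 = 1.48912e-08.
j ≥ ln(1.48912e-08)/ln(0.2021) = -18.0225/-1.59899 = 11.271.
So 12 more iterations are needed.

12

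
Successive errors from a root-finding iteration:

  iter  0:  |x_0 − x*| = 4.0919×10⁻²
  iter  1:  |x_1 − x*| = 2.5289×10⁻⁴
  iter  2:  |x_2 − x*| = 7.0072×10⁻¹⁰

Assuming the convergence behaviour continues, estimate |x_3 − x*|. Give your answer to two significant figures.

7.3e-24

First estimate the order: p ≈ ln(|x_2 − x*|/|x_1 − x*|) / ln(|x_1 − x*|/|x_0 − x*|) = ln(7.0072×10⁻¹⁰/2.5289×10⁻⁴)/ln(2.5289×10⁻⁴/4.0919×10⁻²) = ln(2.77085e-06)/ln(0.00618026) ≈ 2.5158.
Then |x_3 − x*| ≈ |x_2 − x*|·(|x_2 − x*|/|x_1 − x*|)^p = 7.0072×10⁻¹⁰·(2.77085e-06)^2.5158 = 7.0072×10⁻¹⁰·1.04406e-14 ≈ 7.316e-24.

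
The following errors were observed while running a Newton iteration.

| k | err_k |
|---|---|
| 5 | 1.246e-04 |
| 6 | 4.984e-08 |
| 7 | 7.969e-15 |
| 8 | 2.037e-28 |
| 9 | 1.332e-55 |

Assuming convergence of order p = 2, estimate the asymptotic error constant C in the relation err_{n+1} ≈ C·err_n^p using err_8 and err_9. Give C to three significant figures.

C ≈ err_9 / err_8^2
  = 1.332e-55 / (2.037e-28)^2
  = 1.332e-55 / 4.14937e-56 ≈ 3.2101

3.21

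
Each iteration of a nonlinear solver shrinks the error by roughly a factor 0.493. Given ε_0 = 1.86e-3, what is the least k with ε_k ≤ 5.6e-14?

35

After k steps, ε_k ≈ 1.86e-3·0.493^k.
Need 0.493^k ≤ 5.6e-14/1.86e-3 = 3.01075e-11.
k ≥ ln(3.01075e-11)/ln(0.493) = -24.2262/-0.70725 = 34.254.
Smallest integer k = 35.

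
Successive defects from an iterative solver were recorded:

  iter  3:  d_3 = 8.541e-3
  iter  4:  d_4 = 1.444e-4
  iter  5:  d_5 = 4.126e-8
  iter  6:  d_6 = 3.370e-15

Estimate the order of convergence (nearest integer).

2

Consecutive ratios: d_6/d_5 = 3.370e-15/4.126e-8 = 8.16772e-08, d_5/d_4 = 4.126e-8/1.444e-4 = 0.000285734.
p ≈ ln(8.16772e-08)/ln(0.000285734) = -16.3205/-8.1604 ≈ 2.00.
So the convergence is quadratic (order 2).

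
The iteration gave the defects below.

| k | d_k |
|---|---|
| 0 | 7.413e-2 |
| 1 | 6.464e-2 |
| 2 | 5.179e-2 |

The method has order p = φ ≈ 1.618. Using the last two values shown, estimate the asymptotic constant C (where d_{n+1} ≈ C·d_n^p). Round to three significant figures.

4.35

C ≈ d_2 / d_1^1.618
  = 5.179e-2 / (6.464e-2)^1.618
  = 5.179e-2 / 0.0118957 ≈ 4.3537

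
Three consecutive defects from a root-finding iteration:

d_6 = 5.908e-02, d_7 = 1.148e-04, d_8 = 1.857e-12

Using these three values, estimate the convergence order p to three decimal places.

2.873

p ≈ ln(d_8/d_7) / ln(d_7/d_6)
  = ln(1.857e-12/1.148e-04) / ln(1.148e-04/5.908e-02)
  = ln(1.6176e-08) / ln(0.00194313)
  = -17.939737 / -6.243455 ≈ 2.873367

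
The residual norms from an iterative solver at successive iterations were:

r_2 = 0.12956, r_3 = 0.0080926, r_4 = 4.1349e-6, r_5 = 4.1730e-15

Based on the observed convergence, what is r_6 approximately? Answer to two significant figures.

1.1e-39

First estimate the order: p ≈ ln(r_5/r_4) / ln(r_4/r_3) = ln(4.1730e-15/4.1349e-6)/ln(4.1349e-6/0.0080926) = ln(1.00921e-09)/ln(0.000510948) ≈ 2.7330.
Then r_6 ≈ r_5·(r_5/r_4)^p = 4.1730e-15·(1.00921e-09)^2.7330 = 4.1730e-15·2.59347e-25 ≈ 1.082e-39.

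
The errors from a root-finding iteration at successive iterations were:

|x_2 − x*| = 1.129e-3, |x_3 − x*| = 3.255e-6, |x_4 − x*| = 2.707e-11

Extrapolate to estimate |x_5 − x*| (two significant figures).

1.9e-21

First estimate the order: p ≈ ln(|x_4 − x*|/|x_3 − x*|) / ln(|x_3 − x*|/|x_2 − x*|) = ln(2.707e-11/3.255e-6)/ln(3.255e-6/1.129e-3) = ln(8.31644e-06)/ln(0.00288308) ≈ 1.9999.
Then |x_5 − x*| ≈ |x_4 − x*|·(|x_4 − x*|/|x_3 − x*|)^p = 2.707e-11·(8.31644e-06)^1.9999 = 2.707e-11·6.92441e-11 ≈ 1.874e-21.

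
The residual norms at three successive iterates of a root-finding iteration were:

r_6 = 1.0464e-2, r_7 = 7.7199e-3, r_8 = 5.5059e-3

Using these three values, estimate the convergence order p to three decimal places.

1.111

p ≈ ln(r_8/r_7) / ln(r_7/r_6)
  = ln(5.5059e-3/7.7199e-3) / ln(7.7199e-3/1.0464e-2)
  = ln(0.713209) / ln(0.737758)
  = -0.337981 / -0.304139 ≈ 1.111271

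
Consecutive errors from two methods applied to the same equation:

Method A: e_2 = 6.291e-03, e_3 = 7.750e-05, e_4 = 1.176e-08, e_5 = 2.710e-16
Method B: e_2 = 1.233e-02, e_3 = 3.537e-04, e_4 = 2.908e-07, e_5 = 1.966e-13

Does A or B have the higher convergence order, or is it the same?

same

Method A: p ≈ ln(2.710e-16/1.176e-08)/ln(1.176e-08/7.750e-05) ≈ 2.00.
Method B: p ≈ ln(1.966e-13/2.908e-07)/ln(2.908e-07/3.537e-04) ≈ 2.00.
Both orders ≈ 2.0 — effectively the same.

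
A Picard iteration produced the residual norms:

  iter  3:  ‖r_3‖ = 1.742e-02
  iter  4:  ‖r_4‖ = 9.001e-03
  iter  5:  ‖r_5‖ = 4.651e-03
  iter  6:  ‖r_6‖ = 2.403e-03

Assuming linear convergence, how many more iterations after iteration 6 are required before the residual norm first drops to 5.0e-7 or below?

13

Rate ρ ≈ ‖r_6‖/‖r_5‖ = 2.403e-03/4.651e-03 = 0.5167.
After j more steps, ‖r_{6+j}‖ ≈ 2.403e-03·ρ^j; need ρ^j ≤ 5.0e-7/2.403e-03 = 0.000208073.
j ≥ ln(0.000208073)/ln(0.5167) = -8.4776/-0.66029 = 12.839.
So 13 more iterations are needed.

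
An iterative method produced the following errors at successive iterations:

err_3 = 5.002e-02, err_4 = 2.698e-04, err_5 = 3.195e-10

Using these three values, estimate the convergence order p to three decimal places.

p ≈ ln(err_5/err_4) / ln(err_4/err_3)
  = ln(3.195e-10/2.698e-04) / ln(2.698e-04/5.002e-02)
  = ln(1.18421e-06) / ln(0.00539384)
  = -13.646435 / -5.222498 ≈ 2.613009

2.613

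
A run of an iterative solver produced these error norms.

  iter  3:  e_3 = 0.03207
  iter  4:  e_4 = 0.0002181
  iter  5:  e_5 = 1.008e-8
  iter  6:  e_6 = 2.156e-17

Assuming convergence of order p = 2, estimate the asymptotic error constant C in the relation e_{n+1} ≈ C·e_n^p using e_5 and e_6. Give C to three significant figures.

0.212

C ≈ e_6 / e_5^2
  = 2.156e-17 / (1.008e-8)^2
  = 2.156e-17 / 1.01606e-16 ≈ 0.21219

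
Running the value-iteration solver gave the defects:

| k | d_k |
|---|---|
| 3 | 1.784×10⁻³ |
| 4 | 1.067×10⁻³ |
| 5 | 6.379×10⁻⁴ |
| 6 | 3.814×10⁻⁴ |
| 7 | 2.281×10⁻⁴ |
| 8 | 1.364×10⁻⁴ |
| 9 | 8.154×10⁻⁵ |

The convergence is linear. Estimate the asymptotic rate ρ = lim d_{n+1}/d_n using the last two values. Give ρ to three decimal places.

ρ ≈ d_9/d_8 = 8.154×10⁻⁵/1.364×10⁻⁴ = 0.59780

0.598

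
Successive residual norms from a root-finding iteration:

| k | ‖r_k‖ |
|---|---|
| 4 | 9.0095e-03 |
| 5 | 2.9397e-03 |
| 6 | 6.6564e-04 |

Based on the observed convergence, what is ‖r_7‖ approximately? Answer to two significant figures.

9.3e-5

First estimate the order: p ≈ ln(‖r_6‖/‖r_5‖) / ln(‖r_5‖/‖r_4‖) = ln(6.6564e-04/2.9397e-03)/ln(2.9397e-03/9.0095e-03) = ln(0.226431)/ln(0.326289) ≈ 1.3262.
Then ‖r_7‖ ≈ ‖r_6‖·(‖r_6‖/‖r_5‖)^p = 6.6564e-04·(0.226431)^1.3262 = 6.6564e-04·0.139481 ≈ 9.284e-05.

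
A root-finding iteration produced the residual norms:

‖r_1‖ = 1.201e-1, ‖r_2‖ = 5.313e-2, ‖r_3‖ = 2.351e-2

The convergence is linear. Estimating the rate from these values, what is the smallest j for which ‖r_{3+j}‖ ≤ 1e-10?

24

Rate ρ ≈ ‖r_3‖/‖r_2‖ = 2.351e-2/5.313e-2 = 0.4425.
After j more steps, ‖r_{3+j}‖ ≈ 2.351e-2·ρ^j; need ρ^j ≤ 1e-10/2.351e-2 = 4.25351e-09.
j ≥ ln(4.25351e-09)/ln(0.4425) = -19.2755/-0.81531 = 23.642.
So 24 more iterations are needed.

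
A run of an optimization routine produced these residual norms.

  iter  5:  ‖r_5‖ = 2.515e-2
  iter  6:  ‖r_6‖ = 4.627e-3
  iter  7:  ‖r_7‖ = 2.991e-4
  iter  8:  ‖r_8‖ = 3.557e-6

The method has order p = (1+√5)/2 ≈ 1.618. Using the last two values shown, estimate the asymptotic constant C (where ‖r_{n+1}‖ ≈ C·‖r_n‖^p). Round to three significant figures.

C ≈ ‖r_8‖ / ‖r_7‖^1.618
  = 3.557e-6 / (2.991e-4)^1.618
  = 3.557e-6 / 1.9855e-06 ≈ 1.7915

1.79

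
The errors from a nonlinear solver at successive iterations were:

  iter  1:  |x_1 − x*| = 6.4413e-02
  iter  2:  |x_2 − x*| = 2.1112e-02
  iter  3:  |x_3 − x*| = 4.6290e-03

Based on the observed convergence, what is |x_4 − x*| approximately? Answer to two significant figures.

5.9e-4

First estimate the order: p ≈ ln(|x_3 − x*|/|x_2 − x*|) / ln(|x_2 − x*|/|x_1 − x*|) = ln(4.6290e-03/2.1112e-02)/ln(2.1112e-02/6.4413e-02) = ln(0.219259)/ln(0.32776) ≈ 1.3604.
Then |x_4 − x*| ≈ |x_3 − x*|·(|x_3 − x*|/|x_2 − x*|)^p = 4.6290e-03·(0.219259)^1.3604 = 4.6290e-03·0.126893 ≈ 0.0005874.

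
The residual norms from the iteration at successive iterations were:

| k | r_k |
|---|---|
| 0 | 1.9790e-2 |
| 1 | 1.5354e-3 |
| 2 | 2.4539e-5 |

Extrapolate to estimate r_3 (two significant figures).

3.0e-8

First estimate the order: p ≈ ln(r_2/r_1) / ln(r_1/r_0) = ln(2.4539e-5/1.5354e-3)/ln(1.5354e-3/1.9790e-2) = ln(0.0159822)/ln(0.0775846) ≈ 1.6180.
Then r_3 ≈ r_2·(r_2/r_1)^p = 2.4539e-5·(0.0159822)^1.6180 = 2.4539e-5·0.00124018 ≈ 3.043e-08.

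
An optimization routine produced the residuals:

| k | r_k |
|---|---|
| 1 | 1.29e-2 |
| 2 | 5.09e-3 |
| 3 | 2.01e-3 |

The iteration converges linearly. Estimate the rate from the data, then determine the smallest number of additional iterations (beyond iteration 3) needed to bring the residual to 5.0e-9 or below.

Rate ρ ≈ r_3/r_2 = 2.01e-3/5.09e-3 = 0.3949.
After j more steps, r_{3+j} ≈ 2.01e-3·ρ^j; need ρ^j ≤ 5.0e-9/2.01e-3 = 2.48756e-06.
j ≥ ln(2.48756e-06)/ln(0.3949) = -12.9042/-0.92912 = 13.889.
So 14 more iterations are needed.

14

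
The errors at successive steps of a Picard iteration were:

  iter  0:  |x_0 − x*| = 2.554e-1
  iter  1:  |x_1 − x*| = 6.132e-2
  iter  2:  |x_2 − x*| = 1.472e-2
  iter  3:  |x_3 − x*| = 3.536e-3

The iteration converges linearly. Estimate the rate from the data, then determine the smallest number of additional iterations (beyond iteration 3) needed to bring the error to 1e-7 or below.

8

Rate ρ ≈ |x_3 − x*|/|x_2 − x*| = 3.536e-3/1.472e-2 = 0.2402.
After j more steps, |x_{3+j} − x*| ≈ 3.536e-3·ρ^j; need ρ^j ≤ 1e-7/3.536e-3 = 2.82805e-05.
j ≥ ln(2.82805e-05)/ln(0.2402) = -10.4733/-1.42628 = 7.343.
So 8 more iterations are needed.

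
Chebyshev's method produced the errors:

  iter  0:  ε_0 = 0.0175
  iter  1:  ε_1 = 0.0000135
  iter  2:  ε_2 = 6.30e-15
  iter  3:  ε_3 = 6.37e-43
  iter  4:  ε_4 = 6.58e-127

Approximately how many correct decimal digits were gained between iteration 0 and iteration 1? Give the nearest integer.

Digits gained ≈ log₁₀(ε_0/ε_1) = log₁₀(0.0175/0.0000135) = log₁₀(1296.3) ≈ 3.113.

3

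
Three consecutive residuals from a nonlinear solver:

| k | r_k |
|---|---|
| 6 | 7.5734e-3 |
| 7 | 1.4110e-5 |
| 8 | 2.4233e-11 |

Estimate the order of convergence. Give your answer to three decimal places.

2.112

p ≈ ln(r_8/r_7) / ln(r_7/r_6)
  = ln(2.4233e-11/1.4110e-5) / ln(1.4110e-5/7.5734e-3)
  = ln(1.71743e-06) / ln(0.0018631)
  = -13.274682 / -6.285514 ≈ 2.111949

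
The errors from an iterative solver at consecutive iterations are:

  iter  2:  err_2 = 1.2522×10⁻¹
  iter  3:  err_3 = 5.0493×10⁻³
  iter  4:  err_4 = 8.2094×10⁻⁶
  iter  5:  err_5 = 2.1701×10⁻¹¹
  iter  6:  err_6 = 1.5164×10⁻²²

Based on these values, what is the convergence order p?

Consecutive ratios: err_6/err_5 = 1.5164×10⁻²²/2.1701×10⁻¹¹ = 6.9877e-12, err_5/err_4 = 2.1701×10⁻¹¹/8.2094×10⁻⁶ = 2.64343e-06.
p ≈ ln(6.9877e-12)/ln(2.64343e-06) = -25.6869/-12.8434 ≈ 2.00.
So the convergence is quadratic (order 2).

2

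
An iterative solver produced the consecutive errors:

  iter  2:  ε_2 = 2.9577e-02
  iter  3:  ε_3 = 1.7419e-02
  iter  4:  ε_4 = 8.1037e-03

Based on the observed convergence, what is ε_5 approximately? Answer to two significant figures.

First estimate the order: p ≈ ln(ε_4/ε_3) / ln(ε_3/ε_2) = ln(8.1037e-03/1.7419e-02)/ln(1.7419e-02/2.9577e-02) = ln(0.465222)/ln(0.588937) ≈ 1.4454.
Then ε_5 ≈ ε_4·(ε_4/ε_3)^p = 8.1037e-03·(0.465222)^1.4454 = 8.1037e-03·0.330854 ≈ 0.002681.

2.7e-3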